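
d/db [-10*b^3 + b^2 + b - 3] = -30*b^2 + 2*b + 1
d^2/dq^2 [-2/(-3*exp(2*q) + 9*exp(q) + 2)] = 6*((3 - 4*exp(q))*(-3*exp(2*q) + 9*exp(q) + 2) - 6*(2*exp(q) - 3)^2*exp(q))*exp(q)/(-3*exp(2*q) + 9*exp(q) + 2)^3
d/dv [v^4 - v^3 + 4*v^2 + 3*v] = 4*v^3 - 3*v^2 + 8*v + 3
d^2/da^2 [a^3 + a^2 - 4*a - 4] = 6*a + 2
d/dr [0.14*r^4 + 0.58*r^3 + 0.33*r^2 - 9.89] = r*(0.56*r^2 + 1.74*r + 0.66)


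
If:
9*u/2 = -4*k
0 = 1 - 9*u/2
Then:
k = -1/4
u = 2/9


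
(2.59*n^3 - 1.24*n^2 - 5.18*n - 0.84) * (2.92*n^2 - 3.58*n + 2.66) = 7.5628*n^5 - 12.893*n^4 - 3.797*n^3 + 12.7932*n^2 - 10.7716*n - 2.2344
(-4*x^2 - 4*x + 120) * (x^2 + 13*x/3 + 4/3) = -4*x^4 - 64*x^3/3 + 292*x^2/3 + 1544*x/3 + 160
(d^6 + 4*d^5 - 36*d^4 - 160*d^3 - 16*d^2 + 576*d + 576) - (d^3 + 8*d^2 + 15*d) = d^6 + 4*d^5 - 36*d^4 - 161*d^3 - 24*d^2 + 561*d + 576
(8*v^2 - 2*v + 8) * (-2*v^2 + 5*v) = -16*v^4 + 44*v^3 - 26*v^2 + 40*v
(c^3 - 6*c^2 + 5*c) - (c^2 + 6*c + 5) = c^3 - 7*c^2 - c - 5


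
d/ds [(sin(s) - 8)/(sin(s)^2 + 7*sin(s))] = (-cos(s) + 16/tan(s) + 56*cos(s)/sin(s)^2)/(sin(s) + 7)^2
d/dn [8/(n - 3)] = -8/(n - 3)^2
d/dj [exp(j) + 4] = exp(j)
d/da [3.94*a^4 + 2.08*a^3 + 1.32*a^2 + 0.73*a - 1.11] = 15.76*a^3 + 6.24*a^2 + 2.64*a + 0.73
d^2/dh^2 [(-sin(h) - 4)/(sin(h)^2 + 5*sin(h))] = (sin(h)^2 + 11*sin(h) + 58 + 76/sin(h) - 120/sin(h)^2 - 200/sin(h)^3)/(sin(h) + 5)^3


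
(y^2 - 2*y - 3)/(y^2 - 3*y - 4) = (y - 3)/(y - 4)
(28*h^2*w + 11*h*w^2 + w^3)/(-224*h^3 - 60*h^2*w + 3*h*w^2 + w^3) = w/(-8*h + w)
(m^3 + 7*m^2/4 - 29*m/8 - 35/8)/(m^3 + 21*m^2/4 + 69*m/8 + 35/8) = (4*m - 7)/(4*m + 7)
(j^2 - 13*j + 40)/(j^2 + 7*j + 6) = (j^2 - 13*j + 40)/(j^2 + 7*j + 6)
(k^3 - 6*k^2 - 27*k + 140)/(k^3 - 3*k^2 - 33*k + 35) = (k - 4)/(k - 1)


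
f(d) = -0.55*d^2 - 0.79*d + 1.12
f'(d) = -1.1*d - 0.79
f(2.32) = -3.67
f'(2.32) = -3.34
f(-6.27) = -15.55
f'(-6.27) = 6.11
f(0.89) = -0.02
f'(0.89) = -1.77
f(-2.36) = -0.08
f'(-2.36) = 1.81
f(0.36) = 0.76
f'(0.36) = -1.19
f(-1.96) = 0.56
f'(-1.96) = 1.37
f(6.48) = -27.09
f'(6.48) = -7.92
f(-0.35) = 1.33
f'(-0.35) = -0.40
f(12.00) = -87.56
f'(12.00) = -13.99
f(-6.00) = -13.94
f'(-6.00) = 5.81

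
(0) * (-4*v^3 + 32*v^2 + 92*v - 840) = 0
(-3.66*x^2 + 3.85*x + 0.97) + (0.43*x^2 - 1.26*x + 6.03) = -3.23*x^2 + 2.59*x + 7.0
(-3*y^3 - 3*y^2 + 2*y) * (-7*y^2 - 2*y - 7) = 21*y^5 + 27*y^4 + 13*y^3 + 17*y^2 - 14*y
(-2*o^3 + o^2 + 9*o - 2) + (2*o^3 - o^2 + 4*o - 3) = 13*o - 5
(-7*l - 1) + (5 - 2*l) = 4 - 9*l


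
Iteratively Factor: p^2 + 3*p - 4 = (p + 4)*(p - 1)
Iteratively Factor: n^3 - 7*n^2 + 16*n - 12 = (n - 2)*(n^2 - 5*n + 6) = (n - 2)^2*(n - 3)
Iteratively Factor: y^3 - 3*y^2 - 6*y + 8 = (y + 2)*(y^2 - 5*y + 4) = (y - 4)*(y + 2)*(y - 1)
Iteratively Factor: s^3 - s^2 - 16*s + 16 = (s + 4)*(s^2 - 5*s + 4) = (s - 4)*(s + 4)*(s - 1)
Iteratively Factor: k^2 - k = (k - 1)*(k)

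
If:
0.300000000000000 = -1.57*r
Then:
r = -0.19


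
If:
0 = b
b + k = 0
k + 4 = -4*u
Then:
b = 0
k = 0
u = -1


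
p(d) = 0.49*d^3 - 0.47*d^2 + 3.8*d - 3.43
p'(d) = 1.47*d^2 - 0.94*d + 3.8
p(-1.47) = -11.59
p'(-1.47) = 8.36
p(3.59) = 26.83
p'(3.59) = 19.37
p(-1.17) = -9.30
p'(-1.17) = 6.91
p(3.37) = 22.79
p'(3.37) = 17.33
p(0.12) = -2.98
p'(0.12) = 3.71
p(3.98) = 35.14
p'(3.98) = 23.34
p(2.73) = 13.41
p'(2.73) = 12.19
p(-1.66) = -13.27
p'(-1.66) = 9.41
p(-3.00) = -32.29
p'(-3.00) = 19.85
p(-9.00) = -432.91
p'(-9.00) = 131.33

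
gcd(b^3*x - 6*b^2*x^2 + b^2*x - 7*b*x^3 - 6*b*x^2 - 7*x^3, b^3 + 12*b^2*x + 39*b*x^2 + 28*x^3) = b + x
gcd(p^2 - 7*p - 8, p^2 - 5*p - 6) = p + 1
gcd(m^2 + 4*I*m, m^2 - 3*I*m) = m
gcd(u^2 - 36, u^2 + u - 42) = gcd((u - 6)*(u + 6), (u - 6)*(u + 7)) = u - 6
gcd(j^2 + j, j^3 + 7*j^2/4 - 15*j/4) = j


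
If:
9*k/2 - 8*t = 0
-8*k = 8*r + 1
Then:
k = 16*t/9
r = -16*t/9 - 1/8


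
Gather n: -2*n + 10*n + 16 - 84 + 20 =8*n - 48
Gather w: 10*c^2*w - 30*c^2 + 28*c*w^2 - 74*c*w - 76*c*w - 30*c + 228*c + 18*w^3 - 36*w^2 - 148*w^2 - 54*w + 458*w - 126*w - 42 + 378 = -30*c^2 + 198*c + 18*w^3 + w^2*(28*c - 184) + w*(10*c^2 - 150*c + 278) + 336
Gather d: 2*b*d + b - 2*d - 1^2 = b + d*(2*b - 2) - 1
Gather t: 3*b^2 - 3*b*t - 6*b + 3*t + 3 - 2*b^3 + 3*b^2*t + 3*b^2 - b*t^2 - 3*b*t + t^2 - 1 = -2*b^3 + 6*b^2 - 6*b + t^2*(1 - b) + t*(3*b^2 - 6*b + 3) + 2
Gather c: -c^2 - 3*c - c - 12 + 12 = -c^2 - 4*c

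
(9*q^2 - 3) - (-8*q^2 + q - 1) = 17*q^2 - q - 2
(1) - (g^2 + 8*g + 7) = -g^2 - 8*g - 6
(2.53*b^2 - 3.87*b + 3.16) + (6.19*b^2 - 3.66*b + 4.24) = 8.72*b^2 - 7.53*b + 7.4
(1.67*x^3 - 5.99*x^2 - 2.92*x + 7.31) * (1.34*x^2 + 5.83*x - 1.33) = 2.2378*x^5 + 1.7095*x^4 - 41.0556*x^3 + 0.738500000000002*x^2 + 46.5009*x - 9.7223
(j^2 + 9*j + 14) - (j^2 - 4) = 9*j + 18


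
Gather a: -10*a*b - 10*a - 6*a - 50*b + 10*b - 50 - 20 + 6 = a*(-10*b - 16) - 40*b - 64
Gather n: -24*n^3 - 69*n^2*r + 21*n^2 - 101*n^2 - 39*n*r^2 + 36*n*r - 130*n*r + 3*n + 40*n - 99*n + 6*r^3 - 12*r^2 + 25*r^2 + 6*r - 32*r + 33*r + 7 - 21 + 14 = -24*n^3 + n^2*(-69*r - 80) + n*(-39*r^2 - 94*r - 56) + 6*r^3 + 13*r^2 + 7*r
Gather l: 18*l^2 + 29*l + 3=18*l^2 + 29*l + 3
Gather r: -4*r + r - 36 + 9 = -3*r - 27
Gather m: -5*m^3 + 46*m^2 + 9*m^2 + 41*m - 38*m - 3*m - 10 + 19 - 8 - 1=-5*m^3 + 55*m^2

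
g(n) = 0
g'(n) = 0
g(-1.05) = 0.00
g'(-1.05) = 0.00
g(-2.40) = 0.00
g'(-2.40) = 0.00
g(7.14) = 0.00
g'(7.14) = 0.00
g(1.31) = 0.00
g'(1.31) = 0.00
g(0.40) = 0.00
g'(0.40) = 0.00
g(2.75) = 0.00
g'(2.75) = 0.00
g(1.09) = 0.00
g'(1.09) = 0.00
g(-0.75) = 0.00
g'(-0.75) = 0.00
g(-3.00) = 0.00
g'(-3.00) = 0.00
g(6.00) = 0.00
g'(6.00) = 0.00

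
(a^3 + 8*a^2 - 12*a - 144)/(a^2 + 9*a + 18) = (a^2 + 2*a - 24)/(a + 3)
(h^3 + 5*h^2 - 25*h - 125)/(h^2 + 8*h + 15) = (h^2 - 25)/(h + 3)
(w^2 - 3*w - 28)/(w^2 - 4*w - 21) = (w + 4)/(w + 3)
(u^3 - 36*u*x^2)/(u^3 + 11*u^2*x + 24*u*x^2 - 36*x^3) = u*(-u + 6*x)/(-u^2 - 5*u*x + 6*x^2)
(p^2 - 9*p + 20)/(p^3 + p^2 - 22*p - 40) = (p - 4)/(p^2 + 6*p + 8)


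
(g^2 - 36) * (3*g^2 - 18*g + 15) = 3*g^4 - 18*g^3 - 93*g^2 + 648*g - 540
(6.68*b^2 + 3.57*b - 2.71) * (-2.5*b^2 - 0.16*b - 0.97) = -16.7*b^4 - 9.9938*b^3 - 0.275799999999999*b^2 - 3.0293*b + 2.6287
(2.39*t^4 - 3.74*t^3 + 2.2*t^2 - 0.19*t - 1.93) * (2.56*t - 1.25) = 6.1184*t^5 - 12.5619*t^4 + 10.307*t^3 - 3.2364*t^2 - 4.7033*t + 2.4125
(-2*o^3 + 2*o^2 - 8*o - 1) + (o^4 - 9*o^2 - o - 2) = o^4 - 2*o^3 - 7*o^2 - 9*o - 3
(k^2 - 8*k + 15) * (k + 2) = k^3 - 6*k^2 - k + 30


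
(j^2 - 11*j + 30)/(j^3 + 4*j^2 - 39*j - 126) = (j - 5)/(j^2 + 10*j + 21)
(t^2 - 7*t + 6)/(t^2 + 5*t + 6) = (t^2 - 7*t + 6)/(t^2 + 5*t + 6)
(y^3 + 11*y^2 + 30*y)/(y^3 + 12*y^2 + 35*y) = (y + 6)/(y + 7)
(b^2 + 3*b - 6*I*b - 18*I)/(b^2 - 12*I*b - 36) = (b + 3)/(b - 6*I)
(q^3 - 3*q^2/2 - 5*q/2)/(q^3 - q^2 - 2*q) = (q - 5/2)/(q - 2)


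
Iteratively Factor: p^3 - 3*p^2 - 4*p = (p + 1)*(p^2 - 4*p) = p*(p + 1)*(p - 4)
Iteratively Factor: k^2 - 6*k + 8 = (k - 4)*(k - 2)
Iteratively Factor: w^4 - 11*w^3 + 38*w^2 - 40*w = (w - 5)*(w^3 - 6*w^2 + 8*w) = (w - 5)*(w - 2)*(w^2 - 4*w) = (w - 5)*(w - 4)*(w - 2)*(w)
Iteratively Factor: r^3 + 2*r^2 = (r + 2)*(r^2) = r*(r + 2)*(r)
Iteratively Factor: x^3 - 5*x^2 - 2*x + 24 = (x - 4)*(x^2 - x - 6) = (x - 4)*(x - 3)*(x + 2)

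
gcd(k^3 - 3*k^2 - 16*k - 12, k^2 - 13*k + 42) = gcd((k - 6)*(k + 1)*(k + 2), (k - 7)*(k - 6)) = k - 6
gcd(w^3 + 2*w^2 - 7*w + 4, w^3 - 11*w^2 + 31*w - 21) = w - 1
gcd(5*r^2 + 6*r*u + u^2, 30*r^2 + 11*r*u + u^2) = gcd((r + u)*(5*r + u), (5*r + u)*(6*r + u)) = 5*r + u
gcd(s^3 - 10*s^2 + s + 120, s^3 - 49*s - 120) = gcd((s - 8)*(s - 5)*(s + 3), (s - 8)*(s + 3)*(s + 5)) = s^2 - 5*s - 24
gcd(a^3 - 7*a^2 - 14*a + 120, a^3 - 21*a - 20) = a^2 - a - 20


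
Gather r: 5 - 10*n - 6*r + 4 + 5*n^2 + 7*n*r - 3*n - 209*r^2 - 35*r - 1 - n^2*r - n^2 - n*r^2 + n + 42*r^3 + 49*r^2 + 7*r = 4*n^2 - 12*n + 42*r^3 + r^2*(-n - 160) + r*(-n^2 + 7*n - 34) + 8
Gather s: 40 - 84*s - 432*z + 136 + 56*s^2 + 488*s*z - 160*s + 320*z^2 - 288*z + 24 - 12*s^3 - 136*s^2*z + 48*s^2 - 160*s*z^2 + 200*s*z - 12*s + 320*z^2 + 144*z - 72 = -12*s^3 + s^2*(104 - 136*z) + s*(-160*z^2 + 688*z - 256) + 640*z^2 - 576*z + 128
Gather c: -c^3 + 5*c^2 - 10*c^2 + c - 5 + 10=-c^3 - 5*c^2 + c + 5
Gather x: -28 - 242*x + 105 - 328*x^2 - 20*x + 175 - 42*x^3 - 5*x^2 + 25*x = -42*x^3 - 333*x^2 - 237*x + 252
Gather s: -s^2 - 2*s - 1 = -s^2 - 2*s - 1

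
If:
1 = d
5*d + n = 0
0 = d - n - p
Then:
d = 1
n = -5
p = 6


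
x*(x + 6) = x^2 + 6*x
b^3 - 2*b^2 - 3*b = b*(b - 3)*(b + 1)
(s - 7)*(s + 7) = s^2 - 49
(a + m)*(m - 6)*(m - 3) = a*m^2 - 9*a*m + 18*a + m^3 - 9*m^2 + 18*m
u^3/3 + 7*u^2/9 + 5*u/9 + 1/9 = (u/3 + 1/3)*(u + 1/3)*(u + 1)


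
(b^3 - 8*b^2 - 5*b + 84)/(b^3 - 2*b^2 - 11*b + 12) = (b - 7)/(b - 1)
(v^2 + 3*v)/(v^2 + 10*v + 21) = v/(v + 7)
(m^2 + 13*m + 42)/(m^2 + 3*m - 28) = (m + 6)/(m - 4)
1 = 1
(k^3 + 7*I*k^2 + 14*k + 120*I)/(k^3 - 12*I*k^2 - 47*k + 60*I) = (k^2 + 11*I*k - 30)/(k^2 - 8*I*k - 15)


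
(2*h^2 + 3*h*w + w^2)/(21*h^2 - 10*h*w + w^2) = (2*h^2 + 3*h*w + w^2)/(21*h^2 - 10*h*w + w^2)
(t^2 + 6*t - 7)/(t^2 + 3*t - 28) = (t - 1)/(t - 4)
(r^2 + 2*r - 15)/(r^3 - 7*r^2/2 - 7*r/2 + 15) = 2*(r + 5)/(2*r^2 - r - 10)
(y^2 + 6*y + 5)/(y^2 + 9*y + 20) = (y + 1)/(y + 4)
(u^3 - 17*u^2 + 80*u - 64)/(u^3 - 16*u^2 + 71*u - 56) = (u - 8)/(u - 7)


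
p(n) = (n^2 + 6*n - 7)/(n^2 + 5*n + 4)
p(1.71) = 0.40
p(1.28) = 0.19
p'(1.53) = 0.46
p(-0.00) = -1.75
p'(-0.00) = 3.69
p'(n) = (-2*n - 5)*(n^2 + 6*n - 7)/(n^2 + 5*n + 4)^2 + (2*n + 6)/(n^2 + 5*n + 4) = (-n^2 + 22*n + 59)/(n^4 + 10*n^3 + 33*n^2 + 40*n + 16)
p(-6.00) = -0.70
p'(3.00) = 0.15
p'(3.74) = 0.09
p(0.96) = -0.03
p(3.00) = 0.71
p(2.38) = 0.60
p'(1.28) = 0.59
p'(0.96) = 0.84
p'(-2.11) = 1.85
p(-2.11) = 7.25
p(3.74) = 0.80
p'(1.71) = 0.39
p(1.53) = 0.32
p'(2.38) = 0.23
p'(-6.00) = -1.09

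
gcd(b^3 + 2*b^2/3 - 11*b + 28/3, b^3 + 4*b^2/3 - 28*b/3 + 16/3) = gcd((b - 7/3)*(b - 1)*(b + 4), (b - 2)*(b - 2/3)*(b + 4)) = b + 4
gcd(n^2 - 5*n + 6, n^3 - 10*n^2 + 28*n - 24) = n - 2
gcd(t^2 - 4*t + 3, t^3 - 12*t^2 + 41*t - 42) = t - 3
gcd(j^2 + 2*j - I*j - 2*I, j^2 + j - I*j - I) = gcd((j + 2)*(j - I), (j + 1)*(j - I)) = j - I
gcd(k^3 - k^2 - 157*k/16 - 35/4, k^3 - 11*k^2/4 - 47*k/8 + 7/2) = k^2 - 9*k/4 - 7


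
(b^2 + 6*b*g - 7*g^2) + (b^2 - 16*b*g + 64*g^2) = 2*b^2 - 10*b*g + 57*g^2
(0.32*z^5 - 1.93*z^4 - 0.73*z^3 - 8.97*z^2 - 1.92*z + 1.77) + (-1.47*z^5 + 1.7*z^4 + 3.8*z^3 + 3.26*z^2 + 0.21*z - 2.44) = -1.15*z^5 - 0.23*z^4 + 3.07*z^3 - 5.71*z^2 - 1.71*z - 0.67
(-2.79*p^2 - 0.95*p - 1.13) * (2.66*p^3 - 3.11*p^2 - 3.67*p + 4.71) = -7.4214*p^5 + 6.1499*p^4 + 10.188*p^3 - 6.1401*p^2 - 0.327400000000001*p - 5.3223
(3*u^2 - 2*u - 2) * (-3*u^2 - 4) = -9*u^4 + 6*u^3 - 6*u^2 + 8*u + 8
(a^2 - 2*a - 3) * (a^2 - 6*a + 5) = a^4 - 8*a^3 + 14*a^2 + 8*a - 15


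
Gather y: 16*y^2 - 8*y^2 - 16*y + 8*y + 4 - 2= 8*y^2 - 8*y + 2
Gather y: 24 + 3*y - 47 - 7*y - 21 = -4*y - 44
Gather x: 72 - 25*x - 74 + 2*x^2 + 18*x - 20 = 2*x^2 - 7*x - 22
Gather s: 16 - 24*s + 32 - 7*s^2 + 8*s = -7*s^2 - 16*s + 48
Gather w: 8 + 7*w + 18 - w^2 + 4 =-w^2 + 7*w + 30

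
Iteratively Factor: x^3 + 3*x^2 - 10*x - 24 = (x + 4)*(x^2 - x - 6) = (x - 3)*(x + 4)*(x + 2)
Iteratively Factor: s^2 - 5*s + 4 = (s - 4)*(s - 1)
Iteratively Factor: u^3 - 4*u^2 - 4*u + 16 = (u + 2)*(u^2 - 6*u + 8) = (u - 2)*(u + 2)*(u - 4)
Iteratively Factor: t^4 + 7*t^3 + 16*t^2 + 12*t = (t + 3)*(t^3 + 4*t^2 + 4*t) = (t + 2)*(t + 3)*(t^2 + 2*t) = (t + 2)^2*(t + 3)*(t)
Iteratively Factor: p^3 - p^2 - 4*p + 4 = (p - 1)*(p^2 - 4) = (p - 2)*(p - 1)*(p + 2)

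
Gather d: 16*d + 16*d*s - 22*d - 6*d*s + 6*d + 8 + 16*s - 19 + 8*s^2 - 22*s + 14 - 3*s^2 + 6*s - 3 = 10*d*s + 5*s^2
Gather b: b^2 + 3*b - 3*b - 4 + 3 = b^2 - 1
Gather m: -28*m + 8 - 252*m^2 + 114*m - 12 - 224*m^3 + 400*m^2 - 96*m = -224*m^3 + 148*m^2 - 10*m - 4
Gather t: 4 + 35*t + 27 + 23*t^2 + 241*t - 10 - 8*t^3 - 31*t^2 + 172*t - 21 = -8*t^3 - 8*t^2 + 448*t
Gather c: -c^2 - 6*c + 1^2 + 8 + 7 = -c^2 - 6*c + 16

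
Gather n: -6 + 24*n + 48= 24*n + 42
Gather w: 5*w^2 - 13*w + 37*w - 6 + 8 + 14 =5*w^2 + 24*w + 16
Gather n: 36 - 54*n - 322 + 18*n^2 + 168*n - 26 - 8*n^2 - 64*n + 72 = 10*n^2 + 50*n - 240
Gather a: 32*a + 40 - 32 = 32*a + 8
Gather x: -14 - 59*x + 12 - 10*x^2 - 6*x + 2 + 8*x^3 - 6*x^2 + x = 8*x^3 - 16*x^2 - 64*x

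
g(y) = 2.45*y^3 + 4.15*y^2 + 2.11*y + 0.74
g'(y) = 7.35*y^2 + 8.3*y + 2.11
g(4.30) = 281.34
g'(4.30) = 173.70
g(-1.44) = -1.01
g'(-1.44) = 5.40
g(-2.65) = -21.30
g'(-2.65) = 31.73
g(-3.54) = -63.41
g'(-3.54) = 64.84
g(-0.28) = 0.42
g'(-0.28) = 0.36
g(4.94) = 407.80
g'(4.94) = 222.48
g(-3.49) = -60.22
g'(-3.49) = 62.67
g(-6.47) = -502.75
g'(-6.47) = 256.09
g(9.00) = 2141.93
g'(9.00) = 672.16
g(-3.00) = -34.39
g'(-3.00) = 43.36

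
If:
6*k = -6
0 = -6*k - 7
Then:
No Solution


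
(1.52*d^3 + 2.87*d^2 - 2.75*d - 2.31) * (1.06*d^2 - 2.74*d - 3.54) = 1.6112*d^5 - 1.1226*d^4 - 16.1596*d^3 - 5.0734*d^2 + 16.0644*d + 8.1774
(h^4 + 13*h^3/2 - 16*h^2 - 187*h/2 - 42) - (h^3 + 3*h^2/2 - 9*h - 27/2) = h^4 + 11*h^3/2 - 35*h^2/2 - 169*h/2 - 57/2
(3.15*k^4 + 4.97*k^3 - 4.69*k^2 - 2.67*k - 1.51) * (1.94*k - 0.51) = 6.111*k^5 + 8.0353*k^4 - 11.6333*k^3 - 2.7879*k^2 - 1.5677*k + 0.7701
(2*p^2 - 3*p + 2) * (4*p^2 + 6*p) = 8*p^4 - 10*p^2 + 12*p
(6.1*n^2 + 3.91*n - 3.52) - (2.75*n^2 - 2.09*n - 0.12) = 3.35*n^2 + 6.0*n - 3.4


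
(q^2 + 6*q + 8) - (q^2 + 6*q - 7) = 15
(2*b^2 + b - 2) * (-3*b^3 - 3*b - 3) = -6*b^5 - 3*b^4 - 9*b^2 + 3*b + 6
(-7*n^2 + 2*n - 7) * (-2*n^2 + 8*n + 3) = 14*n^4 - 60*n^3 + 9*n^2 - 50*n - 21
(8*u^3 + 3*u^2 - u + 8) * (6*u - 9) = 48*u^4 - 54*u^3 - 33*u^2 + 57*u - 72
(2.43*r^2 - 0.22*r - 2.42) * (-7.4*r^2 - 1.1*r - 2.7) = -17.982*r^4 - 1.045*r^3 + 11.589*r^2 + 3.256*r + 6.534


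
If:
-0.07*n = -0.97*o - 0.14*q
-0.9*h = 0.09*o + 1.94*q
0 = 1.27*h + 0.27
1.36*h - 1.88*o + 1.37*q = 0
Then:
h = -0.21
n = -0.89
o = -0.08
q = 0.10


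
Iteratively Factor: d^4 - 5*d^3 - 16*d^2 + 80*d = (d - 5)*(d^3 - 16*d) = (d - 5)*(d - 4)*(d^2 + 4*d) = d*(d - 5)*(d - 4)*(d + 4)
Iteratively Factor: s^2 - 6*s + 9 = (s - 3)*(s - 3)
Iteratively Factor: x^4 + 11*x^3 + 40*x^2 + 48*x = (x + 3)*(x^3 + 8*x^2 + 16*x) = (x + 3)*(x + 4)*(x^2 + 4*x) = x*(x + 3)*(x + 4)*(x + 4)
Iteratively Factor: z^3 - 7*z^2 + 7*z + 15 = (z + 1)*(z^2 - 8*z + 15) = (z - 3)*(z + 1)*(z - 5)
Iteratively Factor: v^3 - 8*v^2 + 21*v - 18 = (v - 2)*(v^2 - 6*v + 9) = (v - 3)*(v - 2)*(v - 3)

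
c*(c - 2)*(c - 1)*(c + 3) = c^4 - 7*c^2 + 6*c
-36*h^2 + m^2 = (-6*h + m)*(6*h + m)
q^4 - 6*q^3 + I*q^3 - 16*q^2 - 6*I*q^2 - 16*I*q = q*(q - 8)*(q + 2)*(q + I)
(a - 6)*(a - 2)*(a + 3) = a^3 - 5*a^2 - 12*a + 36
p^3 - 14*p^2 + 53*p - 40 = (p - 8)*(p - 5)*(p - 1)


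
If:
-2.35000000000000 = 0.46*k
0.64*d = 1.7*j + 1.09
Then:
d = 2.65625*j + 1.703125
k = -5.11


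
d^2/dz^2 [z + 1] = 0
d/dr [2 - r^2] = -2*r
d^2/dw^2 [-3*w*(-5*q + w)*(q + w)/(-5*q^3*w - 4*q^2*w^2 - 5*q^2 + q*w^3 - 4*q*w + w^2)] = 6*q/(q^3*w^3 + 3*q^2*w^2 + 3*q*w + 1)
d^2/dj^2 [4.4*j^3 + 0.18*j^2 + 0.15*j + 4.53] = 26.4*j + 0.36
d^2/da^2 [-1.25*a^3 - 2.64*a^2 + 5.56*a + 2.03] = -7.5*a - 5.28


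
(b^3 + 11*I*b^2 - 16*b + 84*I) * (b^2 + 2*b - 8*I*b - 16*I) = b^5 + 2*b^4 + 3*I*b^4 + 72*b^3 + 6*I*b^3 + 144*b^2 + 212*I*b^2 + 672*b + 424*I*b + 1344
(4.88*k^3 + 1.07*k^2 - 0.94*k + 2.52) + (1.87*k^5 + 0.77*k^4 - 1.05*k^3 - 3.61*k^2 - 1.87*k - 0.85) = 1.87*k^5 + 0.77*k^4 + 3.83*k^3 - 2.54*k^2 - 2.81*k + 1.67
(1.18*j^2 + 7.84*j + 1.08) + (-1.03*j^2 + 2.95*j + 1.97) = 0.15*j^2 + 10.79*j + 3.05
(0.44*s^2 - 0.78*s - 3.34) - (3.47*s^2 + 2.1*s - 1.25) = -3.03*s^2 - 2.88*s - 2.09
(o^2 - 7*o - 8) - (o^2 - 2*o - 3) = -5*o - 5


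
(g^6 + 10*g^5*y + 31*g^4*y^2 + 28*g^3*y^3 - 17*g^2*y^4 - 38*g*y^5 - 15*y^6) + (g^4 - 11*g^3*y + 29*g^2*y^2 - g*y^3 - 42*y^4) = g^6 + 10*g^5*y + 31*g^4*y^2 + g^4 + 28*g^3*y^3 - 11*g^3*y - 17*g^2*y^4 + 29*g^2*y^2 - 38*g*y^5 - g*y^3 - 15*y^6 - 42*y^4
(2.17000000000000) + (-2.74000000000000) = -0.570000000000000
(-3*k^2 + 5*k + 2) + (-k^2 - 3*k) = -4*k^2 + 2*k + 2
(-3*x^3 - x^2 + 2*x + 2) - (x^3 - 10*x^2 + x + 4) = -4*x^3 + 9*x^2 + x - 2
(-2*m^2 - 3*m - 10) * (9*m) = -18*m^3 - 27*m^2 - 90*m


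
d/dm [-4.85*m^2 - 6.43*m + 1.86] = -9.7*m - 6.43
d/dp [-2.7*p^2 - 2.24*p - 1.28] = -5.4*p - 2.24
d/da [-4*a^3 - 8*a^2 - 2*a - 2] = -12*a^2 - 16*a - 2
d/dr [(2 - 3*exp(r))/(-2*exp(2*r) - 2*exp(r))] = (-3*exp(2*r) + 4*exp(r) + 2)*exp(-r)/(2*(exp(2*r) + 2*exp(r) + 1))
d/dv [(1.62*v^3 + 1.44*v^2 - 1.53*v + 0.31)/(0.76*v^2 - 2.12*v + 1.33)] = (1.2312*v^4 - 6.8688*v^3 + 4.5738*v^2 + 3.3592*v - 1.3777)/(0.5776*v^4 - 3.2224*v^3 + 6.516*v^2 - 5.6392*v + 1.7689)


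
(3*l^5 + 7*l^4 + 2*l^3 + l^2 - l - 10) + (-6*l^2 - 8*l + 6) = 3*l^5 + 7*l^4 + 2*l^3 - 5*l^2 - 9*l - 4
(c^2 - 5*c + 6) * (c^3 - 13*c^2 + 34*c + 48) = c^5 - 18*c^4 + 105*c^3 - 200*c^2 - 36*c + 288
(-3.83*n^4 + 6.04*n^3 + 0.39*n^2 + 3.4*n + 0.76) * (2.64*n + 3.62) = -10.1112*n^5 + 2.081*n^4 + 22.8944*n^3 + 10.3878*n^2 + 14.3144*n + 2.7512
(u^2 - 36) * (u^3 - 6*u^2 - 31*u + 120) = u^5 - 6*u^4 - 67*u^3 + 336*u^2 + 1116*u - 4320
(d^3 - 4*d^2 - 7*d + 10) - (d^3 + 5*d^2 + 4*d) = -9*d^2 - 11*d + 10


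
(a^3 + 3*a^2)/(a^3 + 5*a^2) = (a + 3)/(a + 5)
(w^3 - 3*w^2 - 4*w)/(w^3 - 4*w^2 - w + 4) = w/(w - 1)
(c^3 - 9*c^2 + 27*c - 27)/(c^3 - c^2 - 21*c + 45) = (c - 3)/(c + 5)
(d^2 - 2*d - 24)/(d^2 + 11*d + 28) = (d - 6)/(d + 7)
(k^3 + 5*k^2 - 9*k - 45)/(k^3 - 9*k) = (k + 5)/k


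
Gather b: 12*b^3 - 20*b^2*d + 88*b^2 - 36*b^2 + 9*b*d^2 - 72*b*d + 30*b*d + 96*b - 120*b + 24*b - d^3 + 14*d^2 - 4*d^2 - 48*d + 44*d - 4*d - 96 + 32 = 12*b^3 + b^2*(52 - 20*d) + b*(9*d^2 - 42*d) - d^3 + 10*d^2 - 8*d - 64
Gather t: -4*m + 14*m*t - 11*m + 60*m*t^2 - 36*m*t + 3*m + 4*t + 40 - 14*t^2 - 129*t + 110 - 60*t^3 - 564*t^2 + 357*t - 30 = -12*m - 60*t^3 + t^2*(60*m - 578) + t*(232 - 22*m) + 120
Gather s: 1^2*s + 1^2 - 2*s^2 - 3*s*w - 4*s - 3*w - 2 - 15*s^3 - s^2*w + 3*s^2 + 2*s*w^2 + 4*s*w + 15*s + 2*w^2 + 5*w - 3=-15*s^3 + s^2*(1 - w) + s*(2*w^2 + w + 12) + 2*w^2 + 2*w - 4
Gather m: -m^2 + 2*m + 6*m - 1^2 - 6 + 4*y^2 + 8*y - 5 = -m^2 + 8*m + 4*y^2 + 8*y - 12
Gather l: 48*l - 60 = 48*l - 60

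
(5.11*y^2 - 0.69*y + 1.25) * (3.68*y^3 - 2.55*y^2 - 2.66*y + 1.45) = 18.8048*y^5 - 15.5697*y^4 - 7.2331*y^3 + 6.0574*y^2 - 4.3255*y + 1.8125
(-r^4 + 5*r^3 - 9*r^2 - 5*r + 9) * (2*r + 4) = -2*r^5 + 6*r^4 + 2*r^3 - 46*r^2 - 2*r + 36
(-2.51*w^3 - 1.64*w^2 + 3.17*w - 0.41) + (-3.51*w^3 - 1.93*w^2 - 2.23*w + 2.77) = -6.02*w^3 - 3.57*w^2 + 0.94*w + 2.36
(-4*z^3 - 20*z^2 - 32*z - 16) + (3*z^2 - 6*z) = -4*z^3 - 17*z^2 - 38*z - 16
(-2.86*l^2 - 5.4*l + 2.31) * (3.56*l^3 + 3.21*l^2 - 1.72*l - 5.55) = -10.1816*l^5 - 28.4046*l^4 - 4.1912*l^3 + 32.5761*l^2 + 25.9968*l - 12.8205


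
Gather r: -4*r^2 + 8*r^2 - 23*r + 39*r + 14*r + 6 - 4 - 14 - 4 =4*r^2 + 30*r - 16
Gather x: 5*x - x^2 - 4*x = -x^2 + x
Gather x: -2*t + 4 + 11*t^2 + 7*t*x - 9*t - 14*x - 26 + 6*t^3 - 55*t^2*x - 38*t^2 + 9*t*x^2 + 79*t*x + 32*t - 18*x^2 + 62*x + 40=6*t^3 - 27*t^2 + 21*t + x^2*(9*t - 18) + x*(-55*t^2 + 86*t + 48) + 18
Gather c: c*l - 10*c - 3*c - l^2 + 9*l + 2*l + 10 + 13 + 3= c*(l - 13) - l^2 + 11*l + 26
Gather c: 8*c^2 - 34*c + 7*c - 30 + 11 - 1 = 8*c^2 - 27*c - 20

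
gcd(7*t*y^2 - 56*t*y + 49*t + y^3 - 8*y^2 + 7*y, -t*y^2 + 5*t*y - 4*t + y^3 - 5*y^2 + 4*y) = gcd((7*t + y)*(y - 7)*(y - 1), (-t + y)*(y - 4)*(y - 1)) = y - 1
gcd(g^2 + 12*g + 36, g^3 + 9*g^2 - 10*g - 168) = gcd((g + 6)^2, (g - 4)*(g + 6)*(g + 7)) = g + 6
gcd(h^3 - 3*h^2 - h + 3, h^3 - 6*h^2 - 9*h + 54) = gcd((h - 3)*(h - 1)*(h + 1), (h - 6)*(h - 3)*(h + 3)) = h - 3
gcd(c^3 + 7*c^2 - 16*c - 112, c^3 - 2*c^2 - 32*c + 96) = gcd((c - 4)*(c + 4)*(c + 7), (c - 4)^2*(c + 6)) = c - 4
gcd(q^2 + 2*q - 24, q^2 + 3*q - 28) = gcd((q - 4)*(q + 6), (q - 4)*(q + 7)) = q - 4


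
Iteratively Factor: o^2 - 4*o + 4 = (o - 2)*(o - 2)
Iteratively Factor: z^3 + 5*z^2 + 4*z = (z + 1)*(z^2 + 4*z) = z*(z + 1)*(z + 4)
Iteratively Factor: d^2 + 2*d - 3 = (d + 3)*(d - 1)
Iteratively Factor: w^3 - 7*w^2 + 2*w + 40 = (w - 4)*(w^2 - 3*w - 10) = (w - 5)*(w - 4)*(w + 2)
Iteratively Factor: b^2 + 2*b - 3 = (b - 1)*(b + 3)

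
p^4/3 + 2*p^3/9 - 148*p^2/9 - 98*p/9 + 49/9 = (p/3 + 1/3)*(p - 7)*(p - 1/3)*(p + 7)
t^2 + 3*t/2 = t*(t + 3/2)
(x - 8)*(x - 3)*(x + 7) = x^3 - 4*x^2 - 53*x + 168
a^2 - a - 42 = (a - 7)*(a + 6)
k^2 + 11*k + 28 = (k + 4)*(k + 7)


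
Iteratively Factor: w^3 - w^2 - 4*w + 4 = (w - 1)*(w^2 - 4) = (w - 1)*(w + 2)*(w - 2)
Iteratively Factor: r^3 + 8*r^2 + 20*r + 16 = (r + 2)*(r^2 + 6*r + 8) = (r + 2)*(r + 4)*(r + 2)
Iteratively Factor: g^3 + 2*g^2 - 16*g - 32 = (g - 4)*(g^2 + 6*g + 8) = (g - 4)*(g + 2)*(g + 4)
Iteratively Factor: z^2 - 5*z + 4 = (z - 1)*(z - 4)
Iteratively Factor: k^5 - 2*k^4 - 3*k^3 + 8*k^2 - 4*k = (k - 2)*(k^4 - 3*k^2 + 2*k) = (k - 2)*(k - 1)*(k^3 + k^2 - 2*k) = (k - 2)*(k - 1)*(k + 2)*(k^2 - k) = (k - 2)*(k - 1)^2*(k + 2)*(k)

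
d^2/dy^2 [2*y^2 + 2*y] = 4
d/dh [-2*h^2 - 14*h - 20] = -4*h - 14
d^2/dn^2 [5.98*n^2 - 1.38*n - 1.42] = 11.9600000000000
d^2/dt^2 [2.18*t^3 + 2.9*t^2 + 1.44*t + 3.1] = 13.08*t + 5.8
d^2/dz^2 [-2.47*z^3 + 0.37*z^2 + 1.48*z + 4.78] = 0.74 - 14.82*z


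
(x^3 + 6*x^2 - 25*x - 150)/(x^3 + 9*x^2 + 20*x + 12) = (x^2 - 25)/(x^2 + 3*x + 2)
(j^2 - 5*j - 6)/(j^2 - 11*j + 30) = (j + 1)/(j - 5)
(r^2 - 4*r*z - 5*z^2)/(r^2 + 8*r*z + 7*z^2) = (r - 5*z)/(r + 7*z)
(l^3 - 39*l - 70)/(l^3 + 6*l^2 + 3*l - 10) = (l - 7)/(l - 1)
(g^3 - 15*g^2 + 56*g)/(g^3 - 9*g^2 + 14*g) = (g - 8)/(g - 2)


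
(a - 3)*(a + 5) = a^2 + 2*a - 15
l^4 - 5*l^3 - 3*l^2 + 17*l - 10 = (l - 5)*(l - 1)^2*(l + 2)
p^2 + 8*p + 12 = (p + 2)*(p + 6)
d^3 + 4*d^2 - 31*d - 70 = (d - 5)*(d + 2)*(d + 7)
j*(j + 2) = j^2 + 2*j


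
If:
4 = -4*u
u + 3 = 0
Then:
No Solution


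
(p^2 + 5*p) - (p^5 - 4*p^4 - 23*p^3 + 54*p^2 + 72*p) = -p^5 + 4*p^4 + 23*p^3 - 53*p^2 - 67*p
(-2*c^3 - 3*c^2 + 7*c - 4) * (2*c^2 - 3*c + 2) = -4*c^5 + 19*c^3 - 35*c^2 + 26*c - 8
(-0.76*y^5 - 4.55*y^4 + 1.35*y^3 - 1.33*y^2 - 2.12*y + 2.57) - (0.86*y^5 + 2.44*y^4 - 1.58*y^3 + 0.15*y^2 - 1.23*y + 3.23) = -1.62*y^5 - 6.99*y^4 + 2.93*y^3 - 1.48*y^2 - 0.89*y - 0.66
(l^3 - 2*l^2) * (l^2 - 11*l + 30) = l^5 - 13*l^4 + 52*l^3 - 60*l^2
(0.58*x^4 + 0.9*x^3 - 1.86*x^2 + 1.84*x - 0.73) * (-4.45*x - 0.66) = -2.581*x^5 - 4.3878*x^4 + 7.683*x^3 - 6.9604*x^2 + 2.0341*x + 0.4818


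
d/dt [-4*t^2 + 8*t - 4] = 8 - 8*t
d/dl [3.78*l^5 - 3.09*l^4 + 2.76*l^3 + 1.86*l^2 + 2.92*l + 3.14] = 18.9*l^4 - 12.36*l^3 + 8.28*l^2 + 3.72*l + 2.92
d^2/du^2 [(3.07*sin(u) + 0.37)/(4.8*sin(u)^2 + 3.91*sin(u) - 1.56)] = (-70.7328*sin(u)^5 + 23.5185599999999*sin(u)^4 - 17.2958400000001*sin(u)^3 + 15.6841910000001*sin(u)^2 + 169.865916*sin(u) + 54.3058579999999)/(4.8*sin(u)^2 + 3.91*sin(u) - 1.56)^3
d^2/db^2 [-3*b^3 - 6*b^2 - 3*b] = -18*b - 12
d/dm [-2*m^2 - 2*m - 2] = -4*m - 2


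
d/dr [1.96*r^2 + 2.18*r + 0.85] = 3.92*r + 2.18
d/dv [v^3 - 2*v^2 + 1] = v*(3*v - 4)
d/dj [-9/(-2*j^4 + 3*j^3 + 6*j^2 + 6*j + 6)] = 9*(-8*j^3 + 9*j^2 + 12*j + 6)/(-2*j^4 + 3*j^3 + 6*j^2 + 6*j + 6)^2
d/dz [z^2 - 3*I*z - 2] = 2*z - 3*I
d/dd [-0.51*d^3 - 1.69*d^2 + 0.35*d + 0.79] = -1.53*d^2 - 3.38*d + 0.35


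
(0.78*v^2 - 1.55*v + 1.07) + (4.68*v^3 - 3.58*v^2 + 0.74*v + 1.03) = 4.68*v^3 - 2.8*v^2 - 0.81*v + 2.1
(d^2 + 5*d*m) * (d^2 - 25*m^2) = d^4 + 5*d^3*m - 25*d^2*m^2 - 125*d*m^3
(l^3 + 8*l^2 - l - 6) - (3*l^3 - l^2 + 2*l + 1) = -2*l^3 + 9*l^2 - 3*l - 7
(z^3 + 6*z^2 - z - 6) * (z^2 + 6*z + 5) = z^5 + 12*z^4 + 40*z^3 + 18*z^2 - 41*z - 30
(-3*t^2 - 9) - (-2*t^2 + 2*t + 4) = -t^2 - 2*t - 13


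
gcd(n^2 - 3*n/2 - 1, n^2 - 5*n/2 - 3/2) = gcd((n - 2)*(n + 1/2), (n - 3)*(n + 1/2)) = n + 1/2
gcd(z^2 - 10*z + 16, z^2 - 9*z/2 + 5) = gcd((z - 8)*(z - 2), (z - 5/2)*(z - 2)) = z - 2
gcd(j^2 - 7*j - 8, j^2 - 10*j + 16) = j - 8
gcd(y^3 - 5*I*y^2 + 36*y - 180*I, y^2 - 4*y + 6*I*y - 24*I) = y + 6*I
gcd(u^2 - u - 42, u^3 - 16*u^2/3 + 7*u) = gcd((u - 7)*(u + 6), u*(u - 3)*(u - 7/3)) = 1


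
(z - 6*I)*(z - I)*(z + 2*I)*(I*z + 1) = I*z^4 + 6*z^3 + 3*I*z^2 + 20*z - 12*I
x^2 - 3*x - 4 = (x - 4)*(x + 1)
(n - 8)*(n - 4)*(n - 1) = n^3 - 13*n^2 + 44*n - 32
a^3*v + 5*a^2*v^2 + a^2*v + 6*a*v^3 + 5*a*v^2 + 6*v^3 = (a + 2*v)*(a + 3*v)*(a*v + v)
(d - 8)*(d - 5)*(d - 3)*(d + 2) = d^4 - 14*d^3 + 47*d^2 + 38*d - 240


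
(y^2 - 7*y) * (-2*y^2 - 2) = -2*y^4 + 14*y^3 - 2*y^2 + 14*y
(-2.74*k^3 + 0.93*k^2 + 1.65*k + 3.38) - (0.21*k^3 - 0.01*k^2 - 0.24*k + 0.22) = -2.95*k^3 + 0.94*k^2 + 1.89*k + 3.16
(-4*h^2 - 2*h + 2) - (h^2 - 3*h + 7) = -5*h^2 + h - 5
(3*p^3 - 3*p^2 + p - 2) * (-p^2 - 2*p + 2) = -3*p^5 - 3*p^4 + 11*p^3 - 6*p^2 + 6*p - 4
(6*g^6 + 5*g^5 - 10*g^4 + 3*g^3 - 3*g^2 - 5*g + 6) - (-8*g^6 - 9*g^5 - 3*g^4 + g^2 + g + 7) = 14*g^6 + 14*g^5 - 7*g^4 + 3*g^3 - 4*g^2 - 6*g - 1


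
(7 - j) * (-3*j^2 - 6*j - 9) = 3*j^3 - 15*j^2 - 33*j - 63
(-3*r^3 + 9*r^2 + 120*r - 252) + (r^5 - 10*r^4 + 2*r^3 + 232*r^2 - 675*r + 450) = r^5 - 10*r^4 - r^3 + 241*r^2 - 555*r + 198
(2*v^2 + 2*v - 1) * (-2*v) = -4*v^3 - 4*v^2 + 2*v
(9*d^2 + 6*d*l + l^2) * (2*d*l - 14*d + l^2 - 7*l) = 18*d^3*l - 126*d^3 + 21*d^2*l^2 - 147*d^2*l + 8*d*l^3 - 56*d*l^2 + l^4 - 7*l^3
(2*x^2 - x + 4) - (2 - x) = 2*x^2 + 2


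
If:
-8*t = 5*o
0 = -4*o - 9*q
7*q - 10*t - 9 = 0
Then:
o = 324/113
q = -144/113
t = -405/226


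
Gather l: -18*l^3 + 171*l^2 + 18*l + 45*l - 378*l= -18*l^3 + 171*l^2 - 315*l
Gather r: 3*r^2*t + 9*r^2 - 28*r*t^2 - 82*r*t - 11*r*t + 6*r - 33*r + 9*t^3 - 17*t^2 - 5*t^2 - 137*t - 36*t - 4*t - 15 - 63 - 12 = r^2*(3*t + 9) + r*(-28*t^2 - 93*t - 27) + 9*t^3 - 22*t^2 - 177*t - 90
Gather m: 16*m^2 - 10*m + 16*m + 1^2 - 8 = 16*m^2 + 6*m - 7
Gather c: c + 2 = c + 2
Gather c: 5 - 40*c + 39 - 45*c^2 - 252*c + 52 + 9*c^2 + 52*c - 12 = -36*c^2 - 240*c + 84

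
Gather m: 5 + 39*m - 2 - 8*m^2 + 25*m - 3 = -8*m^2 + 64*m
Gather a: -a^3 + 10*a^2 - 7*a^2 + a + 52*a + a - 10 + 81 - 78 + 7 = -a^3 + 3*a^2 + 54*a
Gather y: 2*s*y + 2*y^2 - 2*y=2*y^2 + y*(2*s - 2)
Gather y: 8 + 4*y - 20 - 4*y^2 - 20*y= -4*y^2 - 16*y - 12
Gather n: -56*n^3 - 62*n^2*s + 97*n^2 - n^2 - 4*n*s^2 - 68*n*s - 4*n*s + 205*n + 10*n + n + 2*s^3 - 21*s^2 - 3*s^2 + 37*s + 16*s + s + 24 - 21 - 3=-56*n^3 + n^2*(96 - 62*s) + n*(-4*s^2 - 72*s + 216) + 2*s^3 - 24*s^2 + 54*s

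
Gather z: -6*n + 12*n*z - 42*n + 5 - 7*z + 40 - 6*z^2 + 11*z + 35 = -48*n - 6*z^2 + z*(12*n + 4) + 80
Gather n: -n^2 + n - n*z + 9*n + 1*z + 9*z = -n^2 + n*(10 - z) + 10*z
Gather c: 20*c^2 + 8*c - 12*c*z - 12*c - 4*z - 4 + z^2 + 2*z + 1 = 20*c^2 + c*(-12*z - 4) + z^2 - 2*z - 3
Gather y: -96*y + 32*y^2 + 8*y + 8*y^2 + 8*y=40*y^2 - 80*y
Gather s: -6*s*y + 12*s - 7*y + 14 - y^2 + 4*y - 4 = s*(12 - 6*y) - y^2 - 3*y + 10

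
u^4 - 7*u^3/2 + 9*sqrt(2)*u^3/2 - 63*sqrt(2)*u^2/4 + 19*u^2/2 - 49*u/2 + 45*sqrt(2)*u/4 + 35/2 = (u - 5/2)*(u - 1)*(u + sqrt(2))*(u + 7*sqrt(2)/2)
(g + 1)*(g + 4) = g^2 + 5*g + 4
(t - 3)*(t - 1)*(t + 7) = t^3 + 3*t^2 - 25*t + 21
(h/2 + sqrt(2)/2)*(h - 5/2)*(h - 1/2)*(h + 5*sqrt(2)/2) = h^4/2 - 3*h^3/2 + 7*sqrt(2)*h^3/4 - 21*sqrt(2)*h^2/4 + 25*h^2/8 - 15*h/2 + 35*sqrt(2)*h/16 + 25/8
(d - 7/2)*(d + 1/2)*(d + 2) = d^3 - d^2 - 31*d/4 - 7/2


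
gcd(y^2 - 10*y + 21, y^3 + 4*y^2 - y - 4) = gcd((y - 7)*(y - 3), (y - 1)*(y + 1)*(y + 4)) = 1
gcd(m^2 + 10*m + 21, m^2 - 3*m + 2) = 1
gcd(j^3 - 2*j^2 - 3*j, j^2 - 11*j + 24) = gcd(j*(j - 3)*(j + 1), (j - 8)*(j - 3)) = j - 3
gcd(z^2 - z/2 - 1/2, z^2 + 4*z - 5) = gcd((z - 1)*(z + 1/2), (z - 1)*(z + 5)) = z - 1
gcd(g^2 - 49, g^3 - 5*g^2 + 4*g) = 1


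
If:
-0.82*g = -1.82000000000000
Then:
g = 2.22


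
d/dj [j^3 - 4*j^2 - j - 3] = 3*j^2 - 8*j - 1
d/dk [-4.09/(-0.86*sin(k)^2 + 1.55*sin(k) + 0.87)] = (6.3395 - 7.0348*sin(k))*cos(k)/(-0.86*sin(k)^2 + 1.55*sin(k) + 0.87)^2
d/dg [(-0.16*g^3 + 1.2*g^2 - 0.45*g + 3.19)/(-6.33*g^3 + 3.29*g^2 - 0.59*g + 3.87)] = (-4.44089209850063e-16*g^5 + 7.0696*g^4 - 5.5082*g^3 + 59.493*g^2 - 11.7022*g + 0.1406)/(40.0689*g^6 - 41.6514*g^5 + 18.2935*g^4 - 52.8764*g^3 + 25.8127*g^2 - 4.5666*g + 14.9769)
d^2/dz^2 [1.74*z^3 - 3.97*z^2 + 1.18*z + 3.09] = 10.44*z - 7.94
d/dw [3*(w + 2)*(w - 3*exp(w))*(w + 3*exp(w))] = 9*w^2 - 54*w*exp(2*w) + 12*w - 135*exp(2*w)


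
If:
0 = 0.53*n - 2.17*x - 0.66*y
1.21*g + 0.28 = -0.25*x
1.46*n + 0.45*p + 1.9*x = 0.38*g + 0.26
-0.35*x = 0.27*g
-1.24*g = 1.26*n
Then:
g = -0.28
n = 0.27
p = -1.43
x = 0.21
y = -0.48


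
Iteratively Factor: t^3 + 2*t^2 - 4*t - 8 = (t - 2)*(t^2 + 4*t + 4) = (t - 2)*(t + 2)*(t + 2)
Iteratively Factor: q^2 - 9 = (q - 3)*(q + 3)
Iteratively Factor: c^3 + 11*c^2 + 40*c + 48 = (c + 4)*(c^2 + 7*c + 12) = (c + 3)*(c + 4)*(c + 4)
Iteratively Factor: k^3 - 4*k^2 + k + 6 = (k - 2)*(k^2 - 2*k - 3) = (k - 3)*(k - 2)*(k + 1)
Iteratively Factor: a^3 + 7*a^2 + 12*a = (a + 3)*(a^2 + 4*a) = (a + 3)*(a + 4)*(a)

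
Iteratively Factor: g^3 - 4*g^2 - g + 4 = (g - 4)*(g^2 - 1) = (g - 4)*(g - 1)*(g + 1)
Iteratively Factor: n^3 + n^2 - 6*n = (n + 3)*(n^2 - 2*n) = (n - 2)*(n + 3)*(n)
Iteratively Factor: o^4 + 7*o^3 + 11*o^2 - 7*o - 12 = (o + 4)*(o^3 + 3*o^2 - o - 3) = (o + 3)*(o + 4)*(o^2 - 1) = (o - 1)*(o + 3)*(o + 4)*(o + 1)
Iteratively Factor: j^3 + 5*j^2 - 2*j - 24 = (j - 2)*(j^2 + 7*j + 12) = (j - 2)*(j + 4)*(j + 3)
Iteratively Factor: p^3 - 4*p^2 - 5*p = (p)*(p^2 - 4*p - 5) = p*(p - 5)*(p + 1)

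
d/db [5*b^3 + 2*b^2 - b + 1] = 15*b^2 + 4*b - 1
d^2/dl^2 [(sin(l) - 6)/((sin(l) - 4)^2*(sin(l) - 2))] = 2*(-2*sin(l)^5 + 26*sin(l)^4 - 73*sin(l)^3 - 42*sin(l)^2 + 324*sin(l) - 200)/((sin(l) - 4)^4*(sin(l) - 2)^3)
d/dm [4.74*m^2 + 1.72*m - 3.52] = 9.48*m + 1.72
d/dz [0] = 0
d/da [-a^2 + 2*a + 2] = 2 - 2*a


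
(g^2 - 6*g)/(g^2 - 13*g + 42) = g/(g - 7)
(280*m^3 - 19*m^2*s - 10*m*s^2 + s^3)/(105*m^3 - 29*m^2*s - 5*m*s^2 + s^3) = (-8*m + s)/(-3*m + s)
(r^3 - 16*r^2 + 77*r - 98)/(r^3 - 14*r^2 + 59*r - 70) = (r - 7)/(r - 5)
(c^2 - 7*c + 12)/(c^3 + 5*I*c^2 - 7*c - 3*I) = (c^2 - 7*c + 12)/(c^3 + 5*I*c^2 - 7*c - 3*I)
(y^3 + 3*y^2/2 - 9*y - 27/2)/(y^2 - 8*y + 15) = (2*y^2 + 9*y + 9)/(2*(y - 5))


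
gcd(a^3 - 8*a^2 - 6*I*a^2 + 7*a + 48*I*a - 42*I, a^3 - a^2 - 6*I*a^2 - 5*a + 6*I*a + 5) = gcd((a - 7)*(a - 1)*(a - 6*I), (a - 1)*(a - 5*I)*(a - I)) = a - 1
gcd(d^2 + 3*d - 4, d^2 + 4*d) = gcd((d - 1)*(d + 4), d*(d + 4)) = d + 4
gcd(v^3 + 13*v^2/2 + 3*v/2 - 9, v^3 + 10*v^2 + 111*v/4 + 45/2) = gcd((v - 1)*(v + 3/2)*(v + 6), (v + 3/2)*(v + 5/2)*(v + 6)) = v^2 + 15*v/2 + 9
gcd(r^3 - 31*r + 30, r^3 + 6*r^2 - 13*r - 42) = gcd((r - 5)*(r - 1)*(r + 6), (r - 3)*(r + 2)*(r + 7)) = 1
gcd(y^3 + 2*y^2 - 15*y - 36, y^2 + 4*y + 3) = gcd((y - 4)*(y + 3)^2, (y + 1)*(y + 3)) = y + 3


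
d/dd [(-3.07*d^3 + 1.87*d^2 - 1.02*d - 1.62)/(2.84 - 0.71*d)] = (4.3594*d^3 - 27.4841*d^2 + 10.6216*d - 4.047)/(0.5041*d^2 - 4.0328*d + 8.0656)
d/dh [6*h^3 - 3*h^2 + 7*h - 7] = 18*h^2 - 6*h + 7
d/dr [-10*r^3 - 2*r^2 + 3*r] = -30*r^2 - 4*r + 3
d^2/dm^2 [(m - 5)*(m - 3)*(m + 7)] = 6*m - 2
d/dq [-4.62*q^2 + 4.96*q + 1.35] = 4.96 - 9.24*q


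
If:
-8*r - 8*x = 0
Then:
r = -x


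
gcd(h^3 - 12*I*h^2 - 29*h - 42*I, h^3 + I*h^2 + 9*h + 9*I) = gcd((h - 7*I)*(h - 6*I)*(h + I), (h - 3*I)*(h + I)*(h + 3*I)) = h + I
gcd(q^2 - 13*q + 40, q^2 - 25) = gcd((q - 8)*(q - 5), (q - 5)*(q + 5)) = q - 5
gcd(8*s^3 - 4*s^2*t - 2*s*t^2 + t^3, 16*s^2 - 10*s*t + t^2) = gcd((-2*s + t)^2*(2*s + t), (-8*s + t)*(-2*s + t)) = 2*s - t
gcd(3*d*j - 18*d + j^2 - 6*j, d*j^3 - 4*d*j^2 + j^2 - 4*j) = 1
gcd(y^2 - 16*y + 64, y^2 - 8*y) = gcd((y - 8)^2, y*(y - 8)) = y - 8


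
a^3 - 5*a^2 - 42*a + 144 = (a - 8)*(a - 3)*(a + 6)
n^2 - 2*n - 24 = (n - 6)*(n + 4)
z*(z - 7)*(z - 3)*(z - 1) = z^4 - 11*z^3 + 31*z^2 - 21*z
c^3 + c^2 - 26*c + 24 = (c - 4)*(c - 1)*(c + 6)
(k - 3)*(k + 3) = k^2 - 9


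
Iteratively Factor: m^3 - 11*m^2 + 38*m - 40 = (m - 5)*(m^2 - 6*m + 8) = (m - 5)*(m - 4)*(m - 2)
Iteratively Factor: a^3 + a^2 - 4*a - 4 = (a + 2)*(a^2 - a - 2) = (a + 1)*(a + 2)*(a - 2)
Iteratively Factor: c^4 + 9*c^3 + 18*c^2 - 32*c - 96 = (c + 4)*(c^3 + 5*c^2 - 2*c - 24) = (c + 3)*(c + 4)*(c^2 + 2*c - 8) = (c + 3)*(c + 4)^2*(c - 2)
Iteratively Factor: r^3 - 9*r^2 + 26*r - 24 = (r - 4)*(r^2 - 5*r + 6) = (r - 4)*(r - 3)*(r - 2)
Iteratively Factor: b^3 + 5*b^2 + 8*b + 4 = (b + 1)*(b^2 + 4*b + 4) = (b + 1)*(b + 2)*(b + 2)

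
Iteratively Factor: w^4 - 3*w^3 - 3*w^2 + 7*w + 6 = (w - 2)*(w^3 - w^2 - 5*w - 3) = (w - 3)*(w - 2)*(w^2 + 2*w + 1) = (w - 3)*(w - 2)*(w + 1)*(w + 1)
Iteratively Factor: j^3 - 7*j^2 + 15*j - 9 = (j - 1)*(j^2 - 6*j + 9) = (j - 3)*(j - 1)*(j - 3)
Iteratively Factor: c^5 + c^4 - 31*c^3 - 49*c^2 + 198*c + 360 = (c + 2)*(c^4 - c^3 - 29*c^2 + 9*c + 180) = (c - 3)*(c + 2)*(c^3 + 2*c^2 - 23*c - 60) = (c - 3)*(c + 2)*(c + 3)*(c^2 - c - 20) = (c - 3)*(c + 2)*(c + 3)*(c + 4)*(c - 5)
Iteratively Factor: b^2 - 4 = (b - 2)*(b + 2)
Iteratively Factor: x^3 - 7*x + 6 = (x - 1)*(x^2 + x - 6) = (x - 1)*(x + 3)*(x - 2)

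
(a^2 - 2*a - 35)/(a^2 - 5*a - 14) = (a + 5)/(a + 2)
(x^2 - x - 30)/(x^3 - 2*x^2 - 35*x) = (x - 6)/(x*(x - 7))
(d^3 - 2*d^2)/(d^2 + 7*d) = d*(d - 2)/(d + 7)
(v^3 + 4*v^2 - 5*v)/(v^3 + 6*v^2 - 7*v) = (v + 5)/(v + 7)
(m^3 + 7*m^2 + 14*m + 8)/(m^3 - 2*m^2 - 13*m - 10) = (m + 4)/(m - 5)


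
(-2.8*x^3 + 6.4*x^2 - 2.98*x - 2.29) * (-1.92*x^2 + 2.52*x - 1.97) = 5.376*x^5 - 19.344*x^4 + 27.3656*x^3 - 15.7208*x^2 + 0.0997999999999992*x + 4.5113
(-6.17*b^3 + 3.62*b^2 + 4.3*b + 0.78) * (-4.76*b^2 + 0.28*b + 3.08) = 29.3692*b^5 - 18.9588*b^4 - 38.458*b^3 + 8.6408*b^2 + 13.4624*b + 2.4024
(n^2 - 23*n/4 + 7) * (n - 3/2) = n^3 - 29*n^2/4 + 125*n/8 - 21/2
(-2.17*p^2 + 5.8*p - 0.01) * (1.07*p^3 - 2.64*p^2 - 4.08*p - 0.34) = -2.3219*p^5 + 11.9348*p^4 - 6.4691*p^3 - 22.8998*p^2 - 1.9312*p + 0.0034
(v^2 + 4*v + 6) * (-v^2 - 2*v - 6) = -v^4 - 6*v^3 - 20*v^2 - 36*v - 36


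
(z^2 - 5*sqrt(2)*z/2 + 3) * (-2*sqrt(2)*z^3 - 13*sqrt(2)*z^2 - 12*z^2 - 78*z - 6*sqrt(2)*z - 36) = -2*sqrt(2)*z^5 - 13*sqrt(2)*z^4 - 2*z^4 - 13*z^3 + 18*sqrt(2)*z^3 - 42*z^2 + 156*sqrt(2)*z^2 - 234*z + 72*sqrt(2)*z - 108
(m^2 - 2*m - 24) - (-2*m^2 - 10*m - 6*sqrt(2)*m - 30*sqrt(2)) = 3*m^2 + 8*m + 6*sqrt(2)*m - 24 + 30*sqrt(2)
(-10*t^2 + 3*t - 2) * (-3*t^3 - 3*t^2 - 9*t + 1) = 30*t^5 + 21*t^4 + 87*t^3 - 31*t^2 + 21*t - 2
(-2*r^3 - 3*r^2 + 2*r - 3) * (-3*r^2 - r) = 6*r^5 + 11*r^4 - 3*r^3 + 7*r^2 + 3*r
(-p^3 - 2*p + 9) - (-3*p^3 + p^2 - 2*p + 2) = 2*p^3 - p^2 + 7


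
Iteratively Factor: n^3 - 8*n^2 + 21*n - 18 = (n - 3)*(n^2 - 5*n + 6) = (n - 3)*(n - 2)*(n - 3)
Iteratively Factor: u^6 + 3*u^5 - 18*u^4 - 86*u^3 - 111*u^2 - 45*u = (u + 1)*(u^5 + 2*u^4 - 20*u^3 - 66*u^2 - 45*u) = (u - 5)*(u + 1)*(u^4 + 7*u^3 + 15*u^2 + 9*u) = (u - 5)*(u + 1)*(u + 3)*(u^3 + 4*u^2 + 3*u) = (u - 5)*(u + 1)*(u + 3)^2*(u^2 + u) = u*(u - 5)*(u + 1)*(u + 3)^2*(u + 1)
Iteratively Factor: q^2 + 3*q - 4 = (q + 4)*(q - 1)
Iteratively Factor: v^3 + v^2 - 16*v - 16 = (v - 4)*(v^2 + 5*v + 4) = (v - 4)*(v + 1)*(v + 4)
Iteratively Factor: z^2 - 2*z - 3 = (z + 1)*(z - 3)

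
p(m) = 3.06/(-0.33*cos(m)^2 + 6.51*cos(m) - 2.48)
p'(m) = 3.06*(-0.66*sin(m)*cos(m) + 6.51*sin(m))/(-0.33*cos(m)^2 + 6.51*cos(m) - 2.48)^2 = (19.9206 - 2.0196*cos(m))*sin(m)/(0.33*cos(m)^2 - 6.51*cos(m) + 2.48)^2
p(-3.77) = -0.38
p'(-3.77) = 0.20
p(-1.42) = -2.03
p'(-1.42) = -8.51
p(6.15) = 0.84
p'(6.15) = -0.18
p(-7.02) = 1.42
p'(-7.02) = -2.65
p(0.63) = 1.19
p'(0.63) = 1.64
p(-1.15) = 24.64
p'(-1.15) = -1130.13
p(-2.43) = -0.40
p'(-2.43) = -0.24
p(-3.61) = -0.36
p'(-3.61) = 0.13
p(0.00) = 0.83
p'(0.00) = 0.00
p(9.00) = -0.35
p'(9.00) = 0.12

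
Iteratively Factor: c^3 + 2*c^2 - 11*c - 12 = (c + 1)*(c^2 + c - 12) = (c - 3)*(c + 1)*(c + 4)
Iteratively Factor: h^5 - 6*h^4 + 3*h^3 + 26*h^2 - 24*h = (h - 1)*(h^4 - 5*h^3 - 2*h^2 + 24*h) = h*(h - 1)*(h^3 - 5*h^2 - 2*h + 24) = h*(h - 1)*(h + 2)*(h^2 - 7*h + 12) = h*(h - 3)*(h - 1)*(h + 2)*(h - 4)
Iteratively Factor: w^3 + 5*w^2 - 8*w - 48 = (w - 3)*(w^2 + 8*w + 16) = (w - 3)*(w + 4)*(w + 4)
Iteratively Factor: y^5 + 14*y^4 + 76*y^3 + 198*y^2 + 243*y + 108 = (y + 3)*(y^4 + 11*y^3 + 43*y^2 + 69*y + 36) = (y + 1)*(y + 3)*(y^3 + 10*y^2 + 33*y + 36) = (y + 1)*(y + 3)^2*(y^2 + 7*y + 12) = (y + 1)*(y + 3)^3*(y + 4)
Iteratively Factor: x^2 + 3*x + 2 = (x + 1)*(x + 2)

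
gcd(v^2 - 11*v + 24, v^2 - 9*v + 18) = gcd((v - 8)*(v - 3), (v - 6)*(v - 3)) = v - 3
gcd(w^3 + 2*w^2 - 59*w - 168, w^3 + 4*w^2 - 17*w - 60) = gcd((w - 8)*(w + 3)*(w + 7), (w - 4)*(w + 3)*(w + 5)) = w + 3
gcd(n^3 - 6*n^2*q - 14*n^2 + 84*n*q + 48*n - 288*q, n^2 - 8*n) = n - 8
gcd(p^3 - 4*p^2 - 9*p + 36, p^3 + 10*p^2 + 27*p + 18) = p + 3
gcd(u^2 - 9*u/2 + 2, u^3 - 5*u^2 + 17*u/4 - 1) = u^2 - 9*u/2 + 2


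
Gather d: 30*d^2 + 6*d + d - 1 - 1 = 30*d^2 + 7*d - 2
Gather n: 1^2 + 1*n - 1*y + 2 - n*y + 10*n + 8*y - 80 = n*(11 - y) + 7*y - 77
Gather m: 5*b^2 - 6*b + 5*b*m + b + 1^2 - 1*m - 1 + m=5*b^2 + 5*b*m - 5*b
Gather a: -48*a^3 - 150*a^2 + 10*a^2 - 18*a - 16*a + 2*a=-48*a^3 - 140*a^2 - 32*a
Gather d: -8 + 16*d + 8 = 16*d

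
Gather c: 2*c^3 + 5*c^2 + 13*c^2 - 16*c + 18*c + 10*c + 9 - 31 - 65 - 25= 2*c^3 + 18*c^2 + 12*c - 112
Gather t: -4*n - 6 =-4*n - 6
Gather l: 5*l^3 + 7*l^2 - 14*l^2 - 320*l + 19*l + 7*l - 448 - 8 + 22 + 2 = 5*l^3 - 7*l^2 - 294*l - 432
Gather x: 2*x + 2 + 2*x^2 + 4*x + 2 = 2*x^2 + 6*x + 4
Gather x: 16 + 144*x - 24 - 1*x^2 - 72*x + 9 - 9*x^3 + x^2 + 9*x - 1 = -9*x^3 + 81*x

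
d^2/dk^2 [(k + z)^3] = 6*k + 6*z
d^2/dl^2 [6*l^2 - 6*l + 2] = 12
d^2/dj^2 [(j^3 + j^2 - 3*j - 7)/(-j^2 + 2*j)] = 2*(-3*j^3 + 21*j^2 - 42*j + 28)/(j^3*(j^3 - 6*j^2 + 12*j - 8))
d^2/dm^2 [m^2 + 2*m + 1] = 2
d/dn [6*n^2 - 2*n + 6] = 12*n - 2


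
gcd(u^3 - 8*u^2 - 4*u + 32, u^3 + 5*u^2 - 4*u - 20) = u^2 - 4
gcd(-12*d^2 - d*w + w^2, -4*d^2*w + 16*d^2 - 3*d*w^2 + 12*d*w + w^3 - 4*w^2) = -4*d + w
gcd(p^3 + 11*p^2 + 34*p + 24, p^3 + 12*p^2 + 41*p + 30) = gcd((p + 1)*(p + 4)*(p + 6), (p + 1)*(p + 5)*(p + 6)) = p^2 + 7*p + 6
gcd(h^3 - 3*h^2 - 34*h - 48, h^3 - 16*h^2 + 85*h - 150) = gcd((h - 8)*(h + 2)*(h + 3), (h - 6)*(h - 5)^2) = 1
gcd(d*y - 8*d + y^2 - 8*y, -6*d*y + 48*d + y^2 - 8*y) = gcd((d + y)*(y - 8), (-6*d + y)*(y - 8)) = y - 8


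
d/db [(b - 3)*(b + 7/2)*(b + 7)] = 3*b^2 + 15*b - 7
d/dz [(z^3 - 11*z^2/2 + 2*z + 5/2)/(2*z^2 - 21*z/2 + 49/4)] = 4*(8*z^4 - 84*z^3 + 362*z^2 - 579*z + 203)/(64*z^4 - 672*z^3 + 2548*z^2 - 4116*z + 2401)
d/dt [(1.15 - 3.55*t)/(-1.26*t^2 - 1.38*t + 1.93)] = (-4.473*t^2 + 2.898*t - 5.2645)/(1.5876*t^4 + 3.4776*t^3 - 2.9592*t^2 - 5.3268*t + 3.7249)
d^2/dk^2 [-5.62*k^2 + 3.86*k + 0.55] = -11.2400000000000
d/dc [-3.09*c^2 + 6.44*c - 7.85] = 6.44 - 6.18*c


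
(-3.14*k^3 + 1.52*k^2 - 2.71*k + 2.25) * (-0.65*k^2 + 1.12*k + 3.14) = 2.041*k^5 - 4.5048*k^4 - 6.3957*k^3 + 0.2751*k^2 - 5.9894*k + 7.065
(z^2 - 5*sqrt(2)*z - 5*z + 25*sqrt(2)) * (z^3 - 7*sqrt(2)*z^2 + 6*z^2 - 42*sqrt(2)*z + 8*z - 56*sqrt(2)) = z^5 - 12*sqrt(2)*z^4 + z^4 - 12*sqrt(2)*z^3 + 48*z^3 + 30*z^2 + 264*sqrt(2)*z^2 - 1540*z + 480*sqrt(2)*z - 2800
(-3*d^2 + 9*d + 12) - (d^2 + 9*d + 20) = -4*d^2 - 8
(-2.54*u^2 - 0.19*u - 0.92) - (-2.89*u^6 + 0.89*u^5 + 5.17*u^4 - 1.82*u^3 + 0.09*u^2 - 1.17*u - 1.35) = 2.89*u^6 - 0.89*u^5 - 5.17*u^4 + 1.82*u^3 - 2.63*u^2 + 0.98*u + 0.43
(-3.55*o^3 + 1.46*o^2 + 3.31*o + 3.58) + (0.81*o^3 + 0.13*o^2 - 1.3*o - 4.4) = -2.74*o^3 + 1.59*o^2 + 2.01*o - 0.82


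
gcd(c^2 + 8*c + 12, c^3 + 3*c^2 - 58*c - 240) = c + 6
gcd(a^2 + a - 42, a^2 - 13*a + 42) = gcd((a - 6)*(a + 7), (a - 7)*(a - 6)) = a - 6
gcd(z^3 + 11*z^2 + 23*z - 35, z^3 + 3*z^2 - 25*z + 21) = z^2 + 6*z - 7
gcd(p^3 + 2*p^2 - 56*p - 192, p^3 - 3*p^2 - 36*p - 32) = p^2 - 4*p - 32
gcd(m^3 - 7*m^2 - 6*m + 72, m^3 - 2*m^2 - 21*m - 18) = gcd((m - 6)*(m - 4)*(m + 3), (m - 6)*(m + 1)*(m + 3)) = m^2 - 3*m - 18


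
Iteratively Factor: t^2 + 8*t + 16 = (t + 4)*(t + 4)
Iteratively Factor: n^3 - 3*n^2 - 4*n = (n)*(n^2 - 3*n - 4) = n*(n - 4)*(n + 1)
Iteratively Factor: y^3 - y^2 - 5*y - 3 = (y + 1)*(y^2 - 2*y - 3) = (y - 3)*(y + 1)*(y + 1)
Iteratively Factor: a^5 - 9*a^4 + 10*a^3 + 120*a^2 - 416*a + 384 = (a - 3)*(a^4 - 6*a^3 - 8*a^2 + 96*a - 128) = (a - 4)*(a - 3)*(a^3 - 2*a^2 - 16*a + 32) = (a - 4)^2*(a - 3)*(a^2 + 2*a - 8) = (a - 4)^2*(a - 3)*(a + 4)*(a - 2)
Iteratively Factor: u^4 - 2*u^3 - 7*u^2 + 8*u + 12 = (u + 2)*(u^3 - 4*u^2 + u + 6) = (u + 1)*(u + 2)*(u^2 - 5*u + 6) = (u - 2)*(u + 1)*(u + 2)*(u - 3)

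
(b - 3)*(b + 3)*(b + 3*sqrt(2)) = b^3 + 3*sqrt(2)*b^2 - 9*b - 27*sqrt(2)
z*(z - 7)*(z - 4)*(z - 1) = z^4 - 12*z^3 + 39*z^2 - 28*z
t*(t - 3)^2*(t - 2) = t^4 - 8*t^3 + 21*t^2 - 18*t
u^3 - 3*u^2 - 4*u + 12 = (u - 3)*(u - 2)*(u + 2)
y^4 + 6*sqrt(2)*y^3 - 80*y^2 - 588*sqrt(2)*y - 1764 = (y - 7*sqrt(2))*(y + 3*sqrt(2))^2*(y + 7*sqrt(2))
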